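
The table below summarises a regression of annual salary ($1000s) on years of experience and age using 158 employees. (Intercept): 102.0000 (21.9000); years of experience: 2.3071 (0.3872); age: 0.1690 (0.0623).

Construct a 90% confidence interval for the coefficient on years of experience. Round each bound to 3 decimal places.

Read off: b = 2.3071, SE = 0.3872 for years of experience.
df = n − k − 1 = 158 − 2 − 1 = 155.
t* = t_{0.05, 155} = 1.654744.
Margin = t* × SE = 1.654744 × 0.3872 = 0.64072.
CI: 2.3071 ± 0.64072 → (1.666, 2.948).

(1.666, 2.948)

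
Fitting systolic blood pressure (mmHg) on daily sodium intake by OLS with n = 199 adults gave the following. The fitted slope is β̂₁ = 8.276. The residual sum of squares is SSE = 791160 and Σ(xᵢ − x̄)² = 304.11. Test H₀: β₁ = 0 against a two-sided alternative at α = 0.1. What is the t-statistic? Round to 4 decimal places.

t = 2.2774

MSE = SSE/(n − 2) = 791160/197 = 4016.04.
SE(β̂₁) = √(MSE/Sₓₓ) = √(4016.04/304.11) = 3.63399.
t = 8.276 / 3.63399 = 2.2774.
df = n − 2 = 197.
Two-sided p ≈ 0.0238, which is < 0.1, so reject H₀.
There is evidence that daily sodium intake is associated with systolic blood pressure.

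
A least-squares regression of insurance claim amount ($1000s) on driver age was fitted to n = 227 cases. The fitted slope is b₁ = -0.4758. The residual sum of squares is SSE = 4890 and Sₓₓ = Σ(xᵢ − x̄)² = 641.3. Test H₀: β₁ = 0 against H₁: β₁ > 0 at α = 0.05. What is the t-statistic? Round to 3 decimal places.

MSE = SSE/(n − 2) = 4890/225 = 21.7333.
SE(b₁) = √(MSE/Sₓₓ) = √(21.7333/641.3) = 0.184091.
t = -0.4758 / 0.184091 = -2.585.
df = n − 2 = 225.
One-sided p ≈ 0.9948, which is ≥ 0.05, so fail to reject H₀.
The data do not give significant evidence that the true slope on driver age is positive.

t = -2.585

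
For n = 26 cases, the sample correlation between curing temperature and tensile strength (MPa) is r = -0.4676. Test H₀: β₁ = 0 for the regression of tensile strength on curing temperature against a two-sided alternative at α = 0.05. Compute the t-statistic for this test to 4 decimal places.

t = r·√(n − 2)/√(1 − r²) = -0.4676·√24/√0.78135 = -2.5915.
df = n − 2 = 24.
Two-sided p ≈ 0.0160, which is < 0.05, so reject H₀.
There is evidence of a linear association between curing temperature and tensile strength.

t = -2.5915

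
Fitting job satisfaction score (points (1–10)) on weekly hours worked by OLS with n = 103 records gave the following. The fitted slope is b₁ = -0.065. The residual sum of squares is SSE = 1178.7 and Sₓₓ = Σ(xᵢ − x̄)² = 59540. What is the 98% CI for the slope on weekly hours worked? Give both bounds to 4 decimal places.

MSE = SSE/(n − 2) = 1178.7/101 = 11.6703.
SE(b₁) = √(MSE/Sₓₓ) = √(11.6703/59540) = 0.0140003.
df = n − 2 = 101.
t* = t_{0.01, 101} = 2.363837.
Margin = t* × SE = 2.363837 × 0.0140003 = 0.033094.
CI: -0.065 ± 0.033094 → (-0.0981, -0.0319).
With 98% confidence, each one-unit increase in weekly hours worked is associated with a change of between -0.0981 and -0.0319 points (1–10) in job satisfaction score.

(-0.0981, -0.0319)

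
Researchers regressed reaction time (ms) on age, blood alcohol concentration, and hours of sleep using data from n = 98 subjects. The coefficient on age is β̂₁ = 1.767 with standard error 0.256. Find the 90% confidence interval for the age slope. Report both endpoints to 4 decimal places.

(1.3417, 2.1923)

df = n − k − 1 = 98 − 3 − 1 = 94.
t* = t_{0.05, 94} = 1.661226.
Margin = t* × SE = 1.661226 × 0.256 = 0.425274.
CI: 1.767 ± 0.425274 → (1.3417, 2.1923).
With 90% confidence, each one-unit increase in age is associated with a change of between 1.3417 and 2.1923 ms in reaction time, holding the other predictors fixed.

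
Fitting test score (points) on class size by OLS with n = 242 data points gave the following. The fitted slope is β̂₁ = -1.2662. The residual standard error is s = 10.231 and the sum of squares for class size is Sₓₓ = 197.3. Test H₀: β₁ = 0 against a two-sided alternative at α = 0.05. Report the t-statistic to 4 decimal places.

SE(β̂₁) = s/√Sₓₓ = 10.231/√197.3 = 0.728374.
t = -1.2662 / 0.728374 = -1.7384.
df = n − 2 = 240.
Two-sided p ≈ 0.0834, which is ≥ 0.05, so fail to reject H₀.
The data do not give significant evidence of an association between class size and test score.

t = -1.7384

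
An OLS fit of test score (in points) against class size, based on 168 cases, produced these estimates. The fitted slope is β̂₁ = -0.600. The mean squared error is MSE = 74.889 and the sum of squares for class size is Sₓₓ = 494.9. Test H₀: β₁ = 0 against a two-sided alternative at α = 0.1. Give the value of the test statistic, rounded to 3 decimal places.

SE(β̂₁) = √(MSE/Sₓₓ) = √(74.889/494.9) = 0.389001.
t = -0.600 / 0.389001 = -1.542.
df = n − 2 = 166.
Two-sided p ≈ 0.1249, which is ≥ 0.1, so fail to reject H₀.
The data do not give significant evidence of an association between class size and test score.

t = -1.542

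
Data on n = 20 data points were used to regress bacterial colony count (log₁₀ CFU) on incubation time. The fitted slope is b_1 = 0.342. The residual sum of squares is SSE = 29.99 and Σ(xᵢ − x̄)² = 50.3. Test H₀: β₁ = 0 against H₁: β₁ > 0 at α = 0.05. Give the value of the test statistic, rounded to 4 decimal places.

MSE = SSE/(n − 2) = 29.99/18 = 1.66611.
SE(b_1) = √(MSE/Sₓₓ) = √(1.66611/50.3) = 0.181999.
t = 0.342 / 0.181999 = 1.8791.
df = n − 2 = 18.
One-sided p ≈ 0.0383, which is < 0.05, so reject H₀.
There is evidence that the true slope on incubation time is positive.

t = 1.8791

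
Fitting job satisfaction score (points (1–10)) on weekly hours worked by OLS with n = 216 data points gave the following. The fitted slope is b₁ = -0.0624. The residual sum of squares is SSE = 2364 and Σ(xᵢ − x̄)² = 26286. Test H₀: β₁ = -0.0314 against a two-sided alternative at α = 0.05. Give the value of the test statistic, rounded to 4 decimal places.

MSE = SSE/(n − 2) = 2364/214 = 11.0467.
SE(b₁) = √(MSE/Sₓₓ) = √(11.0467/26286) = 0.0205.
t = (-0.0624 − (-0.0314)) / 0.0205 = -1.5122.
df = n − 2 = 214.
Two-sided p ≈ 0.1320, which is ≥ 0.05, so fail to reject H₀.
The data are consistent with a true slope of -0.0314 points (1–10) per unit of weekly hours worked.

t = -1.5122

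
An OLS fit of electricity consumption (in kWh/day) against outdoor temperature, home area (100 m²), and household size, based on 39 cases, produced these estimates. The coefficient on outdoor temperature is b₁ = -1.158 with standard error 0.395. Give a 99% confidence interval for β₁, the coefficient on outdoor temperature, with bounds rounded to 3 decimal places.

df = n − k − 1 = 39 − 3 − 1 = 35.
t* = t_{0.005, 35} = 2.723806.
Margin = t* × SE = 2.723806 × 0.395 = 1.07590.
CI: -1.158 ± 1.07590 → (-2.234, -0.082).
With 99% confidence, each one-unit increase in outdoor temperature is associated with a change of between -2.234 and -0.082 kWh/day in electricity consumption, holding the other predictors fixed.

(-2.234, -0.082)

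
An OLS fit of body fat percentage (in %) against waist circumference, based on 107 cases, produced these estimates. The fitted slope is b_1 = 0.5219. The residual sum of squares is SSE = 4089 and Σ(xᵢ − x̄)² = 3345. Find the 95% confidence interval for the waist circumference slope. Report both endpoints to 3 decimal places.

MSE = SSE/(n − 2) = 4089/105 = 38.9429.
SE(b_1) = √(MSE/Sₓₓ) = √(38.9429/3345) = 0.107899.
df = n − 2 = 105.
t* = t_{0.025, 105} = 1.982815.
Margin = t* × SE = 1.982815 × 0.107899 = 0.21394.
CI: 0.5219 ± 0.21394 → (0.308, 0.736).
With 95% confidence, each one-unit increase in waist circumference is associated with a change of between 0.308 and 0.736 % in body fat percentage.

(0.308, 0.736)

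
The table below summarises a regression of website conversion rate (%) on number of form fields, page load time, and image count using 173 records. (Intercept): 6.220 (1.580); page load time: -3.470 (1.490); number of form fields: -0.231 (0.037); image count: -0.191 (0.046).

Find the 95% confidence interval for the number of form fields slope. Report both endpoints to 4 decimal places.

Read off: b = -0.231, SE = 0.037 for number of form fields.
df = n − k − 1 = 173 − 3 − 1 = 169.
t* = t_{0.025, 169} = 1.9741.
Margin = t* × SE = 1.9741 × 0.037 = 0.073042.
CI: -0.231 ± 0.073042 → (-0.3040, -0.1580).

(-0.3040, -0.1580)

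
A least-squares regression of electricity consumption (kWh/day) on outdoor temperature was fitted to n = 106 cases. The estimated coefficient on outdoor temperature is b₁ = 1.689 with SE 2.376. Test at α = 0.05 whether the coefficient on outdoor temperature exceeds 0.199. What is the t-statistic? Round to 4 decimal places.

H₀: β₁ = 0.199 vs H₁: β₁ > 0.199.
t = (b₁ − β₁⁰)/SE = (1.689 − 0.199) / 2.376 = 0.6271.
df = n − 2 = 106 − 2 = 104.
One-sided p ≈ 0.2660, which is ≥ 0.05, so fail to reject H₀.
The data do not give significant evidence that the true slope on outdoor temperature exceeds 0.199 kWh/day per unit.

t = 0.6271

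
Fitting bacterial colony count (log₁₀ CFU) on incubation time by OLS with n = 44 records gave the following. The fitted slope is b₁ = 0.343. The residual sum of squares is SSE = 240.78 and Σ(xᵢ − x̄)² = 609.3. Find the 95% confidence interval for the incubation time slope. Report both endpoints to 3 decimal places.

(0.147, 0.539)

MSE = SSE/(n − 2) = 240.78/42 = 5.73286.
SE(b₁) = √(MSE/Sₓₓ) = √(5.73286/609.3) = 0.0969996.
df = n − 2 = 42.
t* = t_{0.025, 42} = 2.018082.
Margin = t* × SE = 2.018082 × 0.0969996 = 0.19575.
CI: 0.343 ± 0.19575 → (0.147, 0.539).
With 95% confidence, each one-unit increase in incubation time is associated with a change of between 0.147 and 0.539 log₁₀ CFU in bacterial colony count.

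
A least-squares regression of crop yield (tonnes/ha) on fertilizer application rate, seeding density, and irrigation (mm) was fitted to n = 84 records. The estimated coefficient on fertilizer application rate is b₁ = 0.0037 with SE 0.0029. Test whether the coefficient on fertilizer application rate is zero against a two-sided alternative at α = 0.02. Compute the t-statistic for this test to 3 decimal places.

H₀: β₁ = 0 vs H₁: β₁ ≠ 0.
t = (b₁ − β₁⁰)/SE = 0.0037 / 0.0029 = 1.276.
df = n − k − 1 = 84 − 3 − 1 = 80.
Two-sided p ≈ 0.2057, which is ≥ 0.02, so fail to reject H₀.
The data do not give significant evidence of an association between fertilizer application rate and crop yield, after adjusting for the other predictors.

t = 1.276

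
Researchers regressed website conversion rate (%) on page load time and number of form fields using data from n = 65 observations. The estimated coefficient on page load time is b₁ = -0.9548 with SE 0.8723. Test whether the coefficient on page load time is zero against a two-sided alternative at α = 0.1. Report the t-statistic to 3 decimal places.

t = -1.095

H₀: β₁ = 0 vs H₁: β₁ ≠ 0.
t = (b₁ − β₁⁰)/SE = -0.9548 / 0.8723 = -1.095.
df = n − k − 1 = 65 − 2 − 1 = 62.
Two-sided p ≈ 0.2779, which is ≥ 0.1, so fail to reject H₀.
The data do not give significant evidence of an association between page load time and website conversion rate, after adjusting for the other predictors.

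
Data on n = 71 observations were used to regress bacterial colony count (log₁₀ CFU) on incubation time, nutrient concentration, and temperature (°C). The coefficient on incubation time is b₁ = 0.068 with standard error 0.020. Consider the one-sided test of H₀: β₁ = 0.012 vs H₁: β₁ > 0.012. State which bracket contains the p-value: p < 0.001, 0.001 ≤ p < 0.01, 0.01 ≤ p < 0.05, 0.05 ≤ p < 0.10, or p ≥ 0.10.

0.001 ≤ p < 0.01

t = (0.068 − 0.012) / 0.020 = 2.800.
df = n − k − 1 = 71 − 3 − 1 = 67.
One-sided p = P(T_{67} > t) ≈ 0.0033.
So 0.001 ≤ p < 0.01.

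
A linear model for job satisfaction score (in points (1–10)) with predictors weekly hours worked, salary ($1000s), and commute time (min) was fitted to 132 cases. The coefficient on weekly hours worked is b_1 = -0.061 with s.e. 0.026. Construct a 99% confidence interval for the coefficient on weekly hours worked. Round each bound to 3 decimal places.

df = n − k − 1 = 132 − 3 − 1 = 128.
t* = t_{0.005, 128} = 2.614785.
Margin = t* × SE = 2.614785 × 0.026 = 0.06798.
CI: -0.061 ± 0.06798 → (-0.129, 0.007).
With 99% confidence, each one-unit increase in weekly hours worked is associated with a change of between -0.129 and 0.007 points (1–10) in job satisfaction score, holding the other predictors fixed.

(-0.129, 0.007)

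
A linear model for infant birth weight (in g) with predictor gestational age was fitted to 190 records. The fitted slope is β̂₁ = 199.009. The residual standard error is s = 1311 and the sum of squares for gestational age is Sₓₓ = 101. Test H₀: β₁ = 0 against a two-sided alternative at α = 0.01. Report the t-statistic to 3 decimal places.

SE(β̂₁) = s/√Sₓₓ = 1311/√101 = 130.449.
t = 199.009 / 130.449 = 1.526.
df = n − 2 = 188.
Two-sided p ≈ 0.1288, which is ≥ 0.01, so fail to reject H₀.
The data do not give significant evidence of an association between gestational age and infant birth weight.

t = 1.526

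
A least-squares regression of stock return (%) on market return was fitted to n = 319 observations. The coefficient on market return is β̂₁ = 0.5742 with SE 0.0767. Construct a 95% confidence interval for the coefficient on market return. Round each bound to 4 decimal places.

(0.4233, 0.7251)

df = n − 2 = 319 − 2 = 317.
t* = t_{0.025, 317} = 1.967476.
Margin = t* × SE = 1.967476 × 0.0767 = 0.150905.
CI: 0.5742 ± 0.150905 → (0.4233, 0.7251).
With 95% confidence, each one-unit increase in market return is associated with a change of between 0.4233 and 0.7251 % in stock return.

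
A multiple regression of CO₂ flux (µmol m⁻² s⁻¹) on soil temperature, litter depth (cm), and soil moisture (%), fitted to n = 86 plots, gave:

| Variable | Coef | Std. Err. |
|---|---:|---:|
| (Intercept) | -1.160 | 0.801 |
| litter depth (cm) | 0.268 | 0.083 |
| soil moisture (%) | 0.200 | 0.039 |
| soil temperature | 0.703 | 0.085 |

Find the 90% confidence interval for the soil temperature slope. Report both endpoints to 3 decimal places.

(0.562, 0.844)

Read off: b = 0.703, SE = 0.085 for soil temperature.
df = n − k − 1 = 86 − 3 − 1 = 82.
t* = t_{0.05, 82} = 1.663649.
Margin = t* × SE = 1.663649 × 0.085 = 0.14141.
CI: 0.703 ± 0.14141 → (0.562, 0.844).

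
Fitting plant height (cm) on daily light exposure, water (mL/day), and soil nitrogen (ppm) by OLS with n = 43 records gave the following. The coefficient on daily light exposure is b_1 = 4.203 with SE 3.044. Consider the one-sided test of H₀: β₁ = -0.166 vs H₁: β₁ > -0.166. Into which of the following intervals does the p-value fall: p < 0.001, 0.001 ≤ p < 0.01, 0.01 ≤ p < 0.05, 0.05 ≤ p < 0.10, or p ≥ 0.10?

t = (4.203 − (-0.166)) / 3.044 = 1.435.
df = n − k − 1 = 43 − 3 − 1 = 39.
One-sided p = P(T_{39} > t) ≈ 0.0796.
So 0.05 ≤ p < 0.10.

0.05 ≤ p < 0.10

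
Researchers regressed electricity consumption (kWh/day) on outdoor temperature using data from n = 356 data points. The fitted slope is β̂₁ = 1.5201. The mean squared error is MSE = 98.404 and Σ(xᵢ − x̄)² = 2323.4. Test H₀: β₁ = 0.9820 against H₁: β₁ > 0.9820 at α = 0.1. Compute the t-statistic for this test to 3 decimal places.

SE(β̂₁) = √(MSE/Sₓₓ) = √(98.404/2323.4) = 0.2058.
t = (1.5201 − 0.9820) / 0.2058 = 2.615.
df = n − 2 = 354.
One-sided p ≈ 0.0047, which is < 0.1, so reject H₀.
There is evidence that the true slope on outdoor temperature exceeds 0.9820 kWh/day per unit.

t = 2.615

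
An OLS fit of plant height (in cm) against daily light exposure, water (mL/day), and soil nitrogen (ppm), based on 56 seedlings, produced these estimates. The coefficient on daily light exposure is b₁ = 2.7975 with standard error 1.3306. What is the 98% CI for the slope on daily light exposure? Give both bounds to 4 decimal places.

(-0.3962, 5.9912)

df = n − k − 1 = 56 − 3 − 1 = 52.
t* = t_{0.01, 52} = 2.400225.
Margin = t* × SE = 2.400225 × 1.3306 = 3.193739.
CI: 2.7975 ± 3.193739 → (-0.3962, 5.9912).
With 98% confidence, each one-unit increase in daily light exposure is associated with a change of between -0.3962 and 5.9912 cm in plant height, holding the other predictors fixed.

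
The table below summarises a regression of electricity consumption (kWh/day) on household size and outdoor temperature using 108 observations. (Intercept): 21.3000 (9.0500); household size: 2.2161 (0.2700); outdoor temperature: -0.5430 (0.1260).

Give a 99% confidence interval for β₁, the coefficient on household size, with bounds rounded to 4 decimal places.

(1.5078, 2.9244)

Read off: b = 2.2161, SE = 0.2700 for household size.
df = n − k − 1 = 108 − 2 − 1 = 105.
t* = t_{0.005, 105} = 2.623465.
Margin = t* × SE = 2.623465 × 0.2700 = 0.708336.
CI: 2.2161 ± 0.708336 → (1.5078, 2.9244).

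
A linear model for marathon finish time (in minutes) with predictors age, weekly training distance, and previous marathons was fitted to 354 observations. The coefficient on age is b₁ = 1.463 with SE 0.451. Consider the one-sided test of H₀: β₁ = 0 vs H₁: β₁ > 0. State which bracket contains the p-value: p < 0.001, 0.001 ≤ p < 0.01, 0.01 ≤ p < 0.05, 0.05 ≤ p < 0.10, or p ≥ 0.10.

p < 0.001

t = 1.463 / 0.451 = 3.244.
df = n − k − 1 = 354 − 3 − 1 = 350.
One-sided p = P(T_{350} > t) ≈ 0.0006.
So p < 0.001.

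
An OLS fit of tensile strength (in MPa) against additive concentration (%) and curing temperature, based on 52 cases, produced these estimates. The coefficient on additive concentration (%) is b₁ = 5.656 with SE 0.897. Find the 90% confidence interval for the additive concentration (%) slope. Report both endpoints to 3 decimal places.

df = n − k − 1 = 52 − 2 − 1 = 49.
t* = t_{0.05, 49} = 1.676551.
Margin = t* × SE = 1.676551 × 0.897 = 1.50387.
CI: 5.656 ± 1.50387 → (4.152, 7.160).
With 90% confidence, each one-unit increase in additive concentration (%) is associated with a change of between 4.152 and 7.160 MPa in tensile strength, holding the other predictors fixed.

(4.152, 7.160)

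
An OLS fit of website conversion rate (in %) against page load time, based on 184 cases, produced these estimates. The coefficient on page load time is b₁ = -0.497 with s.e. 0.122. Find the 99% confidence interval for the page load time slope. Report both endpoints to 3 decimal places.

(-0.815, -0.179)

df = n − 2 = 184 − 2 = 182.
t* = t_{0.005, 182} = 2.603112.
Margin = t* × SE = 2.603112 × 0.122 = 0.31758.
CI: -0.497 ± 0.31758 → (-0.815, -0.179).
With 99% confidence, each one-unit increase in page load time is associated with a change of between -0.815 and -0.179 % in website conversion rate.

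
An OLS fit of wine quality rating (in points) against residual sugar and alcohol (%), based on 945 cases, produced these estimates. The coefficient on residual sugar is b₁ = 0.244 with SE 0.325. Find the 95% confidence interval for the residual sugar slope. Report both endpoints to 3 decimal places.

(-0.394, 0.882)

df = n − k − 1 = 945 − 2 − 1 = 942.
t* = t_{0.025, 942} = 1.962486.
Margin = t* × SE = 1.962486 × 0.325 = 0.63781.
CI: 0.244 ± 0.63781 → (-0.394, 0.882).
With 95% confidence, each one-unit increase in residual sugar is associated with a change of between -0.394 and 0.882 points in wine quality rating, holding the other predictors fixed.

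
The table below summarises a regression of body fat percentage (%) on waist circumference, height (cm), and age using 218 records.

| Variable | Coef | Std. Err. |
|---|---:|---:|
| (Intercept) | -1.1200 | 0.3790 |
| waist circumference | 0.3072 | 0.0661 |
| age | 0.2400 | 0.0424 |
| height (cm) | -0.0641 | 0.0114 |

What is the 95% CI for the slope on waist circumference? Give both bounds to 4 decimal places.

Read off: b = 0.3072, SE = 0.0661 for waist circumference.
df = n − k − 1 = 218 − 3 − 1 = 214.
t* = t_{0.025, 214} = 1.971111.
Margin = t* × SE = 1.971111 × 0.0661 = 0.130290.
CI: 0.3072 ± 0.130290 → (0.1769, 0.4375).

(0.1769, 0.4375)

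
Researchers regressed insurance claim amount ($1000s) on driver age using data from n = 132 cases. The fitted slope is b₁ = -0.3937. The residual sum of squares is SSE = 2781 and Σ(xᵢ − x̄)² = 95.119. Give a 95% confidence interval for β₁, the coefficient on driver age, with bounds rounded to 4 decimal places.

(-1.3319, 0.5445)

MSE = SSE/(n − 2) = 2781/130 = 21.3923.
SE(b₁) = √(MSE/Sₓₓ) = √(21.3923/95.119) = 0.474237.
df = n − 2 = 130.
t* = t_{0.025, 130} = 1.97838.
Margin = t* × SE = 1.97838 × 0.474237 = 0.938221.
CI: -0.3937 ± 0.938221 → (-1.3319, 0.5445).
With 95% confidence, each one-unit increase in driver age is associated with a change of between -1.3319 and 0.5445 $1000s in insurance claim amount.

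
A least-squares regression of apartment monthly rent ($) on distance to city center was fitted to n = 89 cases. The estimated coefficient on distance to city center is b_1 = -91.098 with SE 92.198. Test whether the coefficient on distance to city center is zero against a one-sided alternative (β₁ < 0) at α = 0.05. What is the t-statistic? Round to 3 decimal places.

H₀: β₁ = 0 vs H₁: β₁ < 0.
t = (b_1 − β₁⁰)/SE = -91.098 / 92.198 = -0.988.
df = n − 2 = 89 − 2 = 87.
One-sided p ≈ 0.1629, which is ≥ 0.05, so fail to reject H₀.
The data do not give significant evidence that the true slope on distance to city center is negative.

t = -0.988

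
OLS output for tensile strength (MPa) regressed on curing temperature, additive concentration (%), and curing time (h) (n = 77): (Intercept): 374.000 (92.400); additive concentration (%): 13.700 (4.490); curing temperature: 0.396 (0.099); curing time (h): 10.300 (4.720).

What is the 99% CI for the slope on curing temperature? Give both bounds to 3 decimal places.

(0.134, 0.658)

Read off: b = 0.396, SE = 0.099 for curing temperature.
df = n − k − 1 = 77 − 3 − 1 = 73.
t* = t_{0.005, 73} = 2.644869.
Margin = t* × SE = 2.644869 × 0.099 = 0.26184.
CI: 0.396 ± 0.26184 → (0.134, 0.658).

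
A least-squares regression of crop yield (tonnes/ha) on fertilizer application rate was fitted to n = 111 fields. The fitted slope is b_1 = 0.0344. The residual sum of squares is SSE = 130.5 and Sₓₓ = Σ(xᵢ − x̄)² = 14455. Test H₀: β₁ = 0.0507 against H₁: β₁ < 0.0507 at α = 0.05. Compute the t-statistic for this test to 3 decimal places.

MSE = SSE/(n − 2) = 130.5/109 = 1.19725.
SE(b_1) = √(MSE/Sₓₓ) = √(1.19725/14455) = 0.00910087.
t = (0.0344 − 0.0507) / 0.00910087 = -1.791.
df = n − 2 = 109.
One-sided p ≈ 0.0380, which is < 0.05, so reject H₀.
There is evidence that the true slope on fertilizer application rate is below 0.0507 tonnes/ha per unit.

t = -1.791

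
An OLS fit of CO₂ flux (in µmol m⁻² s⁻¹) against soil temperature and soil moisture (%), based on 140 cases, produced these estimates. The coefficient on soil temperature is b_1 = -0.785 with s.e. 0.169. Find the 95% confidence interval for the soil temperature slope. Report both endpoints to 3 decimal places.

(-1.119, -0.451)

df = n − k − 1 = 140 − 2 − 1 = 137.
t* = t_{0.025, 137} = 1.977431.
Margin = t* × SE = 1.977431 × 0.169 = 0.33419.
CI: -0.785 ± 0.33419 → (-1.119, -0.451).
With 95% confidence, each one-unit increase in soil temperature is associated with a change of between -1.119 and -0.451 µmol m⁻² s⁻¹ in CO₂ flux, holding the other predictors fixed.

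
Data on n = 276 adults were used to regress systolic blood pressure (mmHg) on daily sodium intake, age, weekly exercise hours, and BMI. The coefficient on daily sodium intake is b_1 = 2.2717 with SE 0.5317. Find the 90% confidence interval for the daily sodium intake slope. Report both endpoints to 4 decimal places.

df = n − k − 1 = 276 − 4 − 1 = 271.
t* = t_{0.05, 271} = 1.650496.
Margin = t* × SE = 1.650496 × 0.5317 = 0.877569.
CI: 2.2717 ± 0.877569 → (1.3941, 3.1493).
With 90% confidence, each one-unit increase in daily sodium intake is associated with a change of between 1.3941 and 3.1493 mmHg in systolic blood pressure, holding the other predictors fixed.

(1.3941, 3.1493)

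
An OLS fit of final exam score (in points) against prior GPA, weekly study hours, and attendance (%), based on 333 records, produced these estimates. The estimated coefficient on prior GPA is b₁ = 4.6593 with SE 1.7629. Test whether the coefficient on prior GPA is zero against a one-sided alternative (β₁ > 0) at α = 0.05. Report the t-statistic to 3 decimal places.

H₀: β₁ = 0 vs H₁: β₁ > 0.
t = (b₁ − β₁⁰)/SE = 4.6593 / 1.7629 = 2.643.
df = n − k − 1 = 333 − 3 − 1 = 329.
One-sided p ≈ 0.0043, which is < 0.05, so reject H₀.
There is evidence that the true slope on prior GPA is positive, holding the other predictors fixed.

t = 2.643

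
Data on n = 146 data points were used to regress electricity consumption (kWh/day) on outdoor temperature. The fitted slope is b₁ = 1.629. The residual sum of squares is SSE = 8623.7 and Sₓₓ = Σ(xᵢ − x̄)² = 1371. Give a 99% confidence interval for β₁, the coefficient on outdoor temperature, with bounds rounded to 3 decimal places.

(1.083, 2.175)

MSE = SSE/(n − 2) = 8623.7/144 = 59.8868.
SE(b₁) = √(MSE/Sₓₓ) = √(59.8868/1371) = 0.209.
df = n − 2 = 144.
t* = t_{0.005, 144} = 2.610402.
Margin = t* × SE = 2.610402 × 0.209 = 0.54557.
CI: 1.629 ± 0.54557 → (1.083, 2.175).
With 99% confidence, each one-unit increase in outdoor temperature is associated with a change of between 1.083 and 2.175 kWh/day in electricity consumption.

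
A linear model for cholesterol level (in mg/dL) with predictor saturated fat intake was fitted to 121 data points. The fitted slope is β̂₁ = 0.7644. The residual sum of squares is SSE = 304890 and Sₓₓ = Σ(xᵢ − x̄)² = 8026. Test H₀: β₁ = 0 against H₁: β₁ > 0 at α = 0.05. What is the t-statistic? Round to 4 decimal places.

MSE = SSE/(n − 2) = 304890/119 = 2562.1.
SE(β̂₁) = √(MSE/Sₓₓ) = √(2562.1/8026) = 0.565.
t = 0.7644 / 0.565 = 1.3529.
df = n − 2 = 119.
One-sided p ≈ 0.0893, which is ≥ 0.05, so fail to reject H₀.
The data do not give significant evidence that the true slope on saturated fat intake is positive.

t = 1.3529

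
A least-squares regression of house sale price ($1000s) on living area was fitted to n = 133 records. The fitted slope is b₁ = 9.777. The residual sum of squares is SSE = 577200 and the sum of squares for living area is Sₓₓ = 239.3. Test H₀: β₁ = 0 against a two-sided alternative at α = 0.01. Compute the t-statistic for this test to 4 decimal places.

MSE = SSE/(n − 2) = 577200/131 = 4406.11.
SE(b₁) = √(MSE/Sₓₓ) = √(4406.11/239.3) = 4.29098.
t = 9.777 / 4.29098 = 2.2785.
df = n − 2 = 131.
Two-sided p ≈ 0.0243, which is ≥ 0.01, so fail to reject H₀.
The data do not give significant evidence of an association between living area and house sale price.

t = 2.2785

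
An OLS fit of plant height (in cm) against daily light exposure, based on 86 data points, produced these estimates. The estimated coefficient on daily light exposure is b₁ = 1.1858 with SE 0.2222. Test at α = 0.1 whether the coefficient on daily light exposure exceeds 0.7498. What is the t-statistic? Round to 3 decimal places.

t = 1.962

H₀: β₁ = 0.7498 vs H₁: β₁ > 0.7498.
t = (b₁ − β₁⁰)/SE = (1.1858 − 0.7498) / 0.2222 = 1.962.
df = n − 2 = 86 − 2 = 84.
One-sided p ≈ 0.0265, which is < 0.1, so reject H₀.
There is evidence that the true slope on daily light exposure exceeds 0.7498 cm per unit.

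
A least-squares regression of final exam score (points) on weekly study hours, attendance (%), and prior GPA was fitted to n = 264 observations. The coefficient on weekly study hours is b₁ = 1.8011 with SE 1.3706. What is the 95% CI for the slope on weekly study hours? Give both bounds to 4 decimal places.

(-0.8978, 4.5000)

df = n − k − 1 = 264 − 3 − 1 = 260.
t* = t_{0.025, 260} = 1.96913.
Margin = t* × SE = 1.96913 × 1.3706 = 2.698890.
CI: 1.8011 ± 2.698890 → (-0.8978, 4.5000).
With 95% confidence, each one-unit increase in weekly study hours is associated with a change of between -0.8978 and 4.5000 points in final exam score, holding the other predictors fixed.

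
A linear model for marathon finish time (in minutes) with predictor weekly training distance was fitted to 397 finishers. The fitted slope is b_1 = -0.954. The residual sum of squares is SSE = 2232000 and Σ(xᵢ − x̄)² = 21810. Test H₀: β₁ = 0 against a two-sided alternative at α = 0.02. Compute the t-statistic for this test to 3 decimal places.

t = -1.874

MSE = SSE/(n − 2) = 2232000/395 = 5650.63.
SE(b_1) = √(MSE/Sₓₓ) = √(5650.63/21810) = 0.509003.
t = -0.954 / 0.509003 = -1.874.
df = n − 2 = 395.
Two-sided p ≈ 0.0616, which is ≥ 0.02, so fail to reject H₀.
The data do not give significant evidence of an association between weekly training distance and marathon finish time.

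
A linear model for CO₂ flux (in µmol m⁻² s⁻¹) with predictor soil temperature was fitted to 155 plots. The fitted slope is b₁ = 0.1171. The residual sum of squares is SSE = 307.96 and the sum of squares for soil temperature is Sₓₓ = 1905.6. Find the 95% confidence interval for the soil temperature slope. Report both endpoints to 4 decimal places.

MSE = SSE/(n − 2) = 307.96/153 = 2.01281.
SE(b₁) = √(MSE/Sₓₓ) = √(2.01281/1905.6) = 0.0325002.
df = n − 2 = 153.
t* = t_{0.025, 153} = 1.97559.
Margin = t* × SE = 1.97559 × 0.0325002 = 0.064207.
CI: 0.1171 ± 0.064207 → (0.0529, 0.1813).
With 95% confidence, each one-unit increase in soil temperature is associated with a change of between 0.0529 and 0.1813 µmol m⁻² s⁻¹ in CO₂ flux.

(0.0529, 0.1813)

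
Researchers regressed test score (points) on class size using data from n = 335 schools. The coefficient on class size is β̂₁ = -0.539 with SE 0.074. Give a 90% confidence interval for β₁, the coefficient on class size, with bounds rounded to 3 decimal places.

(-0.661, -0.417)

df = n − 2 = 335 − 2 = 333.
t* = t_{0.05, 333} = 1.649442.
Margin = t* × SE = 1.649442 × 0.074 = 0.12206.
CI: -0.539 ± 0.12206 → (-0.661, -0.417).
With 90% confidence, each one-unit increase in class size is associated with a change of between -0.661 and -0.417 points in test score.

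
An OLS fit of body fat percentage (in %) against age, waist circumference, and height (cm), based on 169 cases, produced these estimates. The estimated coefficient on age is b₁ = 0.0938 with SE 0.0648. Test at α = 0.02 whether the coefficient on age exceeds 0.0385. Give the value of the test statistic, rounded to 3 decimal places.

H₀: β₁ = 0.0385 vs H₁: β₁ > 0.0385.
t = (b₁ − β₁⁰)/SE = (0.0938 − 0.0385) / 0.0648 = 0.853.
df = n − k − 1 = 169 − 3 − 1 = 165.
One-sided p ≈ 0.1973, which is ≥ 0.02, so fail to reject H₀.
The data do not give significant evidence that the true slope on age exceeds 0.0385 % per unit, holding the other predictors fixed.

t = 0.853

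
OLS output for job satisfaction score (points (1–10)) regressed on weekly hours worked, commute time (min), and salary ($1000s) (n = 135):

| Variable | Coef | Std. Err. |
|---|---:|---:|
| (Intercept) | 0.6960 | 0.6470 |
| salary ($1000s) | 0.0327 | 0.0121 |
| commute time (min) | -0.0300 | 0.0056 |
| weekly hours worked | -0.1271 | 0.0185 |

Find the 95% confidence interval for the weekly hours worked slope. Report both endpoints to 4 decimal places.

(-0.1637, -0.0905)

Read off: b = -0.1271, SE = 0.0185 for weekly hours worked.
df = n − k − 1 = 135 − 3 − 1 = 131.
t* = t_{0.025, 131} = 1.978239.
Margin = t* × SE = 1.978239 × 0.0185 = 0.036597.
CI: -0.1271 ± 0.036597 → (-0.1637, -0.0905).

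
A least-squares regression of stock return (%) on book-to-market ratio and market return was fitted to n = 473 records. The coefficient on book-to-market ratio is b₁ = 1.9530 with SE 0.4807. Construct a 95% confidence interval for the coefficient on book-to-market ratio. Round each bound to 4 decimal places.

df = n − k − 1 = 473 − 2 − 1 = 470.
t* = t_{0.025, 470} = 1.965024.
Margin = t* × SE = 1.965024 × 0.4807 = 0.944587.
CI: 1.9530 ± 0.944587 → (1.0084, 2.8976).
With 95% confidence, each one-unit increase in book-to-market ratio is associated with a change of between 1.0084 and 2.8976 % in stock return, holding the other predictors fixed.

(1.0084, 2.8976)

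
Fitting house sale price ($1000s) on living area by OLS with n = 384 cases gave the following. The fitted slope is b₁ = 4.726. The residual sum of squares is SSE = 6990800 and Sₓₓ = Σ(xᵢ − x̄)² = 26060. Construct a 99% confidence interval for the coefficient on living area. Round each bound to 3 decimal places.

MSE = SSE/(n − 2) = 6990800/382 = 18300.5.
SE(b₁) = √(MSE/Sₓₓ) = √(18300.5/26060) = 0.838001.
df = n − 2 = 382.
t* = t_{0.005, 382} = 2.588761.
Margin = t* × SE = 2.588761 × 0.838001 = 2.16938.
CI: 4.726 ± 2.16938 → (2.557, 6.895).
With 99% confidence, each one-unit increase in living area is associated with a change of between 2.557 and 6.895 $1000s in house sale price.

(2.557, 6.895)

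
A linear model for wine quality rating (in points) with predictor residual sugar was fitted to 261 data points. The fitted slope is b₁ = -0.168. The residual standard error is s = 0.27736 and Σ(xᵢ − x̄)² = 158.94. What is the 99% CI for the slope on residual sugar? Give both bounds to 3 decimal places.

SE(b₁) = s/√Sₓₓ = 0.27736/√158.94 = 0.0220002.
df = n − 2 = 259.
t* = t_{0.005, 259} = 2.594945.
Margin = t* × SE = 2.594945 × 0.0220002 = 0.05709.
CI: -0.168 ± 0.05709 → (-0.225, -0.111).
With 99% confidence, each one-unit increase in residual sugar is associated with a change of between -0.225 and -0.111 points in wine quality rating.

(-0.225, -0.111)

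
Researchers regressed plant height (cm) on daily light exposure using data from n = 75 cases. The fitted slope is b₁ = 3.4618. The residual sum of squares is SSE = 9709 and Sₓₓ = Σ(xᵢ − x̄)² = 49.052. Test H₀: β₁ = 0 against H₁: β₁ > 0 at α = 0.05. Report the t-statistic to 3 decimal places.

MSE = SSE/(n − 2) = 9709/73 = 133.
SE(b₁) = √(MSE/Sₓₓ) = √(133/49.052) = 1.64664.
t = 3.4618 / 1.64664 = 2.102.
df = n − 2 = 73.
One-sided p ≈ 0.0195, which is < 0.05, so reject H₀.
There is evidence that the true slope on daily light exposure is positive.

t = 2.102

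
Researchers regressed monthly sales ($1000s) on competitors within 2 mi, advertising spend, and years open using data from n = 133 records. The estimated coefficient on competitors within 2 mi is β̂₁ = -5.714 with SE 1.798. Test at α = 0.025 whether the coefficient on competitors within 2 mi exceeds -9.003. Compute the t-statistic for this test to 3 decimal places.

H₀: β₁ = -9.003 vs H₁: β₁ > -9.003.
t = (β̂₁ − β₁⁰)/SE = (-5.714 − (-9.003)) / 1.798 = 1.829.
df = n − k − 1 = 133 − 3 − 1 = 129.
One-sided p ≈ 0.0348, which is ≥ 0.025, so fail to reject H₀.
The data do not give significant evidence that the true slope on competitors within 2 mi exceeds -9.003 $1000s per unit, holding the other predictors fixed.

t = 1.829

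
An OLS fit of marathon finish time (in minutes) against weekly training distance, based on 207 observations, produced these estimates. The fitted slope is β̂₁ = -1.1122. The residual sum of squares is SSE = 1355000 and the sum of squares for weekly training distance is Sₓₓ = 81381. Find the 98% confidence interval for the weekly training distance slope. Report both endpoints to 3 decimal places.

(-1.780, -0.444)

MSE = SSE/(n − 2) = 1355000/205 = 6609.76.
SE(β̂₁) = √(MSE/Sₓₓ) = √(6609.76/81381) = 0.284991.
df = n − 2 = 205.
t* = t_{0.01, 205} = 2.344675.
Margin = t* × SE = 2.344675 × 0.284991 = 0.66821.
CI: -1.1122 ± 0.66821 → (-1.780, -0.444).
With 98% confidence, each one-unit increase in weekly training distance is associated with a change of between -1.780 and -0.444 minutes in marathon finish time.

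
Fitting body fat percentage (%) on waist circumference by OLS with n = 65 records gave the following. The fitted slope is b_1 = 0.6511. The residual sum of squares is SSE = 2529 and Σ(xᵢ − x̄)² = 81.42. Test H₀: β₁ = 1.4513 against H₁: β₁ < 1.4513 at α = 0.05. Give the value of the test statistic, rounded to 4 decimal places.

t = -1.1396

MSE = SSE/(n − 2) = 2529/63 = 40.1429.
SE(b_1) = √(MSE/Sₓₓ) = √(40.1429/81.42) = 0.702164.
t = (0.6511 − 1.4513) / 0.702164 = -1.1396.
df = n − 2 = 63.
One-sided p ≈ 0.1294, which is ≥ 0.05, so fail to reject H₀.
The data do not give significant evidence that the true slope on waist circumference is below 1.4513 % per unit.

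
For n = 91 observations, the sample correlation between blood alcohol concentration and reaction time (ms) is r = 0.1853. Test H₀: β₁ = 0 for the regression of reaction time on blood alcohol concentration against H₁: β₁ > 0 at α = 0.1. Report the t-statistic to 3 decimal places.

t = 1.779

t = r·√(n − 2)/√(1 − r²) = 0.1853·√89/√0.965664 = 1.779.
df = n − 2 = 89.
One-sided p ≈ 0.0393, which is < 0.1, so reject H₀.
There is evidence of a linear association between blood alcohol concentration and reaction time.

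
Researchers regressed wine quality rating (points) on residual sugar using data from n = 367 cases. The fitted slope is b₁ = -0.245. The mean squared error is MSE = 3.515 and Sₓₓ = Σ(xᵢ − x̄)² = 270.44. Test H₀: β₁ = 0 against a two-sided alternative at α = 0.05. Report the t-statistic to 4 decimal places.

SE(b₁) = √(MSE/Sₓₓ) = √(3.515/270.44) = 0.114006.
t = -0.245 / 0.114006 = -2.1490.
df = n − 2 = 365.
Two-sided p ≈ 0.0323, which is < 0.05, so reject H₀.
There is evidence that residual sugar is associated with wine quality rating.

t = -2.1490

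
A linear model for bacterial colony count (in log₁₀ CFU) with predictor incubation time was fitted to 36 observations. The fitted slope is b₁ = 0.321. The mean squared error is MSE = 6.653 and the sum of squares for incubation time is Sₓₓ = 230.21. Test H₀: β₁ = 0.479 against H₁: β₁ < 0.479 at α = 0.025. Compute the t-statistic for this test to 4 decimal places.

SE(b₁) = √(MSE/Sₓₓ) = √(6.653/230.21) = 0.169999.
t = (0.321 − 0.479) / 0.169999 = -0.9294.
df = n − 2 = 34.
One-sided p ≈ 0.1796, which is ≥ 0.025, so fail to reject H₀.
The data do not give significant evidence that the true slope on incubation time is below 0.479 log₁₀ CFU per unit.

t = -0.9294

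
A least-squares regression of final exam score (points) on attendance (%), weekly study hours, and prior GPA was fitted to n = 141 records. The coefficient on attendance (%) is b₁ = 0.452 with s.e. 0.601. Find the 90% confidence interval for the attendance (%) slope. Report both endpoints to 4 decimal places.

(-0.5433, 1.4473)

df = n − k − 1 = 141 − 3 − 1 = 137.
t* = t_{0.05, 137} = 1.656052.
Margin = t* × SE = 1.656052 × 0.601 = 0.995287.
CI: 0.452 ± 0.995287 → (-0.5433, 1.4473).
With 90% confidence, each one-unit increase in attendance (%) is associated with a change of between -0.5433 and 1.4473 points in final exam score, holding the other predictors fixed.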